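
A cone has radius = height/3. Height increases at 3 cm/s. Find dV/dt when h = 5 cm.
25π/3 cm³/s

V = (1/3)π(h/3)²h = πh³/27
dV/dt = πh²/9 · 3
At h = 5: dV/dt = 25π/3 cm³/s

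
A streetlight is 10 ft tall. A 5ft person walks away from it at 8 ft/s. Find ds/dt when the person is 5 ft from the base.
8 ft/s

By similar triangles: 10/(x+s) = 5/s
Solving: s = 5x/5
ds/dt = 5/5 · dx/dt = 1 · 8 = 8 ft/s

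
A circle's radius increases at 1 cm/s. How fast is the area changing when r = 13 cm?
26π cm²/s

A = πr²
dA/dt = 2πr · dr/dt = 2π(13)(1) = 26π cm²/s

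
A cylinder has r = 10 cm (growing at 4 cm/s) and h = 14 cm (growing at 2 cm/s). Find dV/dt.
1320π cm³/s

V = πr²h
dV/dt = 2πrh·dr/dt + πr²·dh/dt
= 2π(10)(14)(4) + π(10)²(2)
= 1320π cm³/s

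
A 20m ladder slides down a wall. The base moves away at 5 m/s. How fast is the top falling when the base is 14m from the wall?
35√51/51 ≈ 4.901 m/s

x² + y² = 20²
2x·dx/dt + 2y·dy/dt = 0
dy/dt = -x/y · dx/dt = -14/(2√51) · 5 = -35√51/51 m/s
The top is descending at 35√51/51 ≈ 4.901 m/s.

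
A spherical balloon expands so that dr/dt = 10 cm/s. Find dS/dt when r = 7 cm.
560π cm²/s

S = 4πr²
dS/dt = dS/dr · dr/dt = 8πr · 10
At r = 7: dS/dt = 560π cm²/s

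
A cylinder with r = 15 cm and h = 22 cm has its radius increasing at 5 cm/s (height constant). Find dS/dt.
520π cm²/s

S = 2πrh + 2πr² (lateral + bases)
dS/dt = (2πh + 4πr)·dr/dt = (2π·22 + 4π·15)·5
= 520π cm²/s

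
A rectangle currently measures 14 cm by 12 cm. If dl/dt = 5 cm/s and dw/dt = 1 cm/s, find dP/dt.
12 cm/s

P = 2(l + w)
dP/dt = 2(dl/dt + dw/dt) = 2(5 + 1) = 12 cm/s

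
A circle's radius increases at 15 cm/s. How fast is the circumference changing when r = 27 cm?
30π cm/s

C = 2πr
dC/dt = 2π · dr/dt = 2π · 15 = 30π cm/s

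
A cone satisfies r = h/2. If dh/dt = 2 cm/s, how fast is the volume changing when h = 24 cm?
288π cm³/s

V = (1/3)π(h/2)²h = πh³/12
dV/dt = πh²/4 · 2
At h = 24: dV/dt = 288π cm³/s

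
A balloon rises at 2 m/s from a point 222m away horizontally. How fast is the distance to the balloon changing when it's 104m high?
104√601/3005 ≈ 0.8484 m/s

z² = 222² + y²
z = √(222² + 104²) = 10√601
dz/dt = y/z · dy/dt = 104/(10√601) · 2 = 104√601/3005 ≈ 0.8484 m/s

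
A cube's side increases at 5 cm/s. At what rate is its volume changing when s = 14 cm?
2940 cm³/s

V = s³
dV/dt = 3s² · ds/dt = 3·14²·5 = 2940 cm³/s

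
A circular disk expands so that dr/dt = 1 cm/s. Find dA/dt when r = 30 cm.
60π cm²/s

A = πr²
dA/dt = 2πr · dr/dt = 2π(30)(1) = 60π cm²/s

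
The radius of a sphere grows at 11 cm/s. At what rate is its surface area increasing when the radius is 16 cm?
1408π cm²/s

S = 4πr²
dS/dt = dS/dr · dr/dt = 8πr · 11
At r = 16: dS/dt = 1408π cm²/s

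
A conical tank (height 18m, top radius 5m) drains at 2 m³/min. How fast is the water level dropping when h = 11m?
648/(3025π) ≈ 0.06819 m/min

r/h = 5/18, so r = (5/18)h
V = (1/3)πr²h = (1/3)π((5/18)h)²h = (25/972)πh³
dV/dh = (25/324)πh²
dh/dt = (dV/dt)/(dV/dh) = -2/((25/324)π·11²) = -648/(3025π) m/min
The level is dropping at 648/(3025π) ≈ 0.06819 m/min.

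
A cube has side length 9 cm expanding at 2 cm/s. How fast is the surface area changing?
216 cm²/s

A = 6s²
dA/dt = 12s · ds/dt = 12·9·2 = 216 cm²/s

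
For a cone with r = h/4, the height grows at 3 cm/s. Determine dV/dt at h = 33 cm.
3267π/16 cm³/s

V = (1/3)π(h/4)²h = πh³/48
dV/dt = πh²/16 · 3
At h = 33: dV/dt = 3267π/16 cm³/s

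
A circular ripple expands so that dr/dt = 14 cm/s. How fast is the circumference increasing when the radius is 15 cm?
28π cm/s

C = 2πr
dC/dt = 2π · dr/dt = 2π · 14 = 28π cm/s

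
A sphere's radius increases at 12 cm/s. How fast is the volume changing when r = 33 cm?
52272π cm³/s

V = (4/3)πr³
dV/dt = dV/dr · dr/dt = 4πr² · 12
At r = 33: dV/dt = 52272π cm³/s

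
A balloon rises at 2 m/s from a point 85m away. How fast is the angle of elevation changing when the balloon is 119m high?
0.007949 rad/s

tan(θ) = y/85
sec²(θ) · dθ/dt = (1/85) · dy/dt
dθ/dt = cos²(θ)/85 · 2 = 85/(85² + 119²) · 2
dθ/dt = 0.007949 rad/s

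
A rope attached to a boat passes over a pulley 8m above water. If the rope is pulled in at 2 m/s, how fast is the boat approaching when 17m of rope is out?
34/15 ≈ 2.267 m/s

rope² = x² + 8²
x = √(17² - 8²) = 15
dx/dt = (rope/x) · d(rope)/dt = (17/15) · (-2) = -34/15 m/s
The boat approaches at 34/15 ≈ 2.267 m/s.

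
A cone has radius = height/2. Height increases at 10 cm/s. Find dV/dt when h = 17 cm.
1445π/2 cm³/s

V = (1/3)π(h/2)²h = πh³/12
dV/dt = πh²/4 · 10
At h = 17: dV/dt = 1445π/2 cm³/s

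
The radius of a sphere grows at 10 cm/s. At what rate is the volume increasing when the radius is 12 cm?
5760π cm³/s

V = (4/3)πr³
dV/dt = dV/dr · dr/dt = 4πr² · 10
At r = 12: dV/dt = 5760π cm³/s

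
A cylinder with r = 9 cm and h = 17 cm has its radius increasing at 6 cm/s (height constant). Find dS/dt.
420π cm²/s

S = 2πrh + 2πr² (lateral + bases)
dS/dt = (2πh + 4πr)·dr/dt = (2π·17 + 4π·9)·6
= 420π cm²/s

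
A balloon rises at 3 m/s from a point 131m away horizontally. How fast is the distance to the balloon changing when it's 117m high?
351√1234/6170 ≈ 1.998 m/s

z² = 131² + y²
z = √(131² + 117²) = 5√1234
dz/dt = y/z · dy/dt = 117/(5√1234) · 3 = 351√1234/6170 ≈ 1.998 m/s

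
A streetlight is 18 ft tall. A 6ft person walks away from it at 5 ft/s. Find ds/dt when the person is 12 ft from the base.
5/2 ft/s

By similar triangles: 18/(x+s) = 6/s
Solving: s = 6x/12
ds/dt = 6/12 · dx/dt = 1/2 · 5 = 5/2 ft/s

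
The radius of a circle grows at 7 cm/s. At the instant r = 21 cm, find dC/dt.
14π cm/s

C = 2πr
dC/dt = 2π · dr/dt = 2π · 7 = 14π cm/s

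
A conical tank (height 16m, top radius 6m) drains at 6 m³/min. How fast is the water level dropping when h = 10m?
32/(75π) ≈ 0.1358 m/min

r/h = 6/16, so r = (3/8)h
V = (1/3)πr²h = (1/3)π((3/8)h)²h = (3/64)πh³
dV/dh = (9/64)πh²
dh/dt = (dV/dt)/(dV/dh) = -6/((9/64)π·10²) = -32/(75π) m/min
The level is dropping at 32/(75π) ≈ 0.1358 m/min.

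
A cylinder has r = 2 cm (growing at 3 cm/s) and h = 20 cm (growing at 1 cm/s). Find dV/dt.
244π cm³/s

V = πr²h
dV/dt = 2πrh·dr/dt + πr²·dh/dt
= 2π(2)(20)(3) + π(2)²(1)
= 244π cm³/s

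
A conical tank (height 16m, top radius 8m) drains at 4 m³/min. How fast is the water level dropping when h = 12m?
1/(9π) ≈ 0.03537 m/min

r/h = 8/16, so r = (1/2)h
V = (1/3)πr²h = (1/3)π((1/2)h)²h = (1/12)πh³
dV/dh = (1/4)πh²
dh/dt = (dV/dt)/(dV/dh) = -4/((1/4)π·12²) = -1/(9π) m/min
The level is dropping at 1/(9π) ≈ 0.03537 m/min.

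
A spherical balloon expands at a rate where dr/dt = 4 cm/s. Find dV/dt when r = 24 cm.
9216π cm³/s

V = (4/3)πr³
dV/dt = dV/dr · dr/dt = 4πr² · 4
At r = 24: dV/dt = 9216π cm³/s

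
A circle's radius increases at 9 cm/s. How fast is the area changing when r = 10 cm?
180π cm²/s

A = πr²
dA/dt = 2πr · dr/dt = 2π(10)(9) = 180π cm²/s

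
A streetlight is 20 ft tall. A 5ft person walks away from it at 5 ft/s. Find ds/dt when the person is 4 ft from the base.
5/3 ft/s

By similar triangles: 20/(x+s) = 5/s
Solving: s = 5x/15
ds/dt = 5/15 · dx/dt = 1/3 · 5 = 5/3 ft/s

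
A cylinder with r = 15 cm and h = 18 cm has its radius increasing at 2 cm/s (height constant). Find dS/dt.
192π cm²/s

S = 2πrh + 2πr² (lateral + bases)
dS/dt = (2πh + 4πr)·dr/dt = (2π·18 + 4π·15)·2
= 192π cm²/s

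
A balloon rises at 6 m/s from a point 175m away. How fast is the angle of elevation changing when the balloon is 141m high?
0.02079 rad/s

tan(θ) = y/175
sec²(θ) · dθ/dt = (1/175) · dy/dt
dθ/dt = cos²(θ)/175 · 6 = 175/(175² + 141²) · 6
dθ/dt = 0.02079 rad/s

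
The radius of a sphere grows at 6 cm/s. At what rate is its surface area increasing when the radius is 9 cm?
432π cm²/s

S = 4πr²
dS/dt = dS/dr · dr/dt = 8πr · 6
At r = 9: dS/dt = 432π cm²/s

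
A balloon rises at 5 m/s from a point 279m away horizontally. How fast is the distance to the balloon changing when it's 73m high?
73√83170/16634 ≈ 1.266 m/s

z² = 279² + y²
z = √(279² + 73²) = √83170
dz/dt = y/z · dy/dt = 73/√83170 · 5 = 73√83170/16634 ≈ 1.266 m/s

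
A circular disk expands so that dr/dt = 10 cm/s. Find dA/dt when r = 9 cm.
180π cm²/s

A = πr²
dA/dt = 2πr · dr/dt = 2π(9)(10) = 180π cm²/s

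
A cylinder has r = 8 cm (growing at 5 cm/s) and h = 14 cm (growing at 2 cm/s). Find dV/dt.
1248π cm³/s

V = πr²h
dV/dt = 2πrh·dr/dt + πr²·dh/dt
= 2π(8)(14)(5) + π(8)²(2)
= 1248π cm³/s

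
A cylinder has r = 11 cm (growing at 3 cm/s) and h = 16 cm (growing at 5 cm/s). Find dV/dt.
1661π cm³/s

V = πr²h
dV/dt = 2πrh·dr/dt + πr²·dh/dt
= 2π(11)(16)(3) + π(11)²(5)
= 1661π cm³/s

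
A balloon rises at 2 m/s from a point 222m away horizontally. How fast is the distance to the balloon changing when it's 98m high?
49√14722/7361 ≈ 0.8077 m/s

z² = 222² + y²
z = √(222² + 98²) = 2√14722
dz/dt = y/z · dy/dt = 98/(2√14722) · 2 = 49√14722/7361 ≈ 0.8077 m/s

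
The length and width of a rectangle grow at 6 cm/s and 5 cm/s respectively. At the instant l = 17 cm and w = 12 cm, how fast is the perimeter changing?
22 cm/s

P = 2(l + w)
dP/dt = 2(dl/dt + dw/dt) = 2(6 + 5) = 22 cm/s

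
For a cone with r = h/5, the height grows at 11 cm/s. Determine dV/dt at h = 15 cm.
99π cm³/s

V = (1/3)π(h/5)²h = πh³/75
dV/dt = πh²/25 · 11
At h = 15: dV/dt = 99π cm³/s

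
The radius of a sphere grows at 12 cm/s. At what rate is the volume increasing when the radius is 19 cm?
17328π cm³/s

V = (4/3)πr³
dV/dt = dV/dr · dr/dt = 4πr² · 12
At r = 19: dV/dt = 17328π cm³/s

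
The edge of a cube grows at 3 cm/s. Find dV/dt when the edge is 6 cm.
324 cm³/s

V = s³
dV/dt = 3s² · ds/dt = 3·6²·3 = 324 cm³/s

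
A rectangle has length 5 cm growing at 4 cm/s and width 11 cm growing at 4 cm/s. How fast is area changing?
64 cm²/s

A = lw
dA/dt = w·dl/dt + l·dw/dt = 11·4 + 5·4 = 64 cm²/s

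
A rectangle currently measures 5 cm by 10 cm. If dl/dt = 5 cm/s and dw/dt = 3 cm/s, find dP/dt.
16 cm/s

P = 2(l + w)
dP/dt = 2(dl/dt + dw/dt) = 2(5 + 3) = 16 cm/s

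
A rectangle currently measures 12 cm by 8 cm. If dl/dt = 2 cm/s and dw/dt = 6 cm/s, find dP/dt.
16 cm/s

P = 2(l + w)
dP/dt = 2(dl/dt + dw/dt) = 2(2 + 6) = 16 cm/s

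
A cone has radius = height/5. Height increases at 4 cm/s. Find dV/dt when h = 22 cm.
1936π/25 cm³/s

V = (1/3)π(h/5)²h = πh³/75
dV/dt = πh²/25 · 4
At h = 22: dV/dt = 1936π/25 cm³/s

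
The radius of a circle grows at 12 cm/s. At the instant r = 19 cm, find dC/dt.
24π cm/s

C = 2πr
dC/dt = 2π · dr/dt = 2π · 12 = 24π cm/s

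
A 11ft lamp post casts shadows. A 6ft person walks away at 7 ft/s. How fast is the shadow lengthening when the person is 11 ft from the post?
42/5 ft/s

By similar triangles: 11/(x+s) = 6/s
Solving: s = 6x/5
ds/dt = 6/5 · dx/dt = 6/5 · 7 = 42/5 ft/s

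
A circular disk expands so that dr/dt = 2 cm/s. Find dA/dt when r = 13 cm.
52π cm²/s

A = πr²
dA/dt = 2πr · dr/dt = 2π(13)(2) = 52π cm²/s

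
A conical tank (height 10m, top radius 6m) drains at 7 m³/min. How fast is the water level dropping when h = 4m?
175/(144π) ≈ 0.3868 m/min

r/h = 6/10, so r = (3/5)h
V = (1/3)πr²h = (1/3)π((3/5)h)²h = (3/25)πh³
dV/dh = (9/25)πh²
dh/dt = (dV/dt)/(dV/dh) = -7/((9/25)π·4²) = -175/(144π) m/min
The level is dropping at 175/(144π) ≈ 0.3868 m/min.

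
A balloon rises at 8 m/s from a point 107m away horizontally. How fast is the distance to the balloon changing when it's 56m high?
448√14585/14585 ≈ 3.71 m/s

z² = 107² + y²
z = √(107² + 56²) = √14585
dz/dt = y/z · dy/dt = 56/√14585 · 8 = 448√14585/14585 ≈ 3.71 m/s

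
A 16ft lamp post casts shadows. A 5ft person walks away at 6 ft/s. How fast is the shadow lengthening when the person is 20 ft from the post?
30/11 ft/s

By similar triangles: 16/(x+s) = 5/s
Solving: s = 5x/11
ds/dt = 5/11 · dx/dt = 5/11 · 6 = 30/11 ft/s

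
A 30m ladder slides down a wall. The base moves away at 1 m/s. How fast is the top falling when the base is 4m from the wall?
2√221/221 ≈ 0.1345 m/s

x² + y² = 30²
2x·dx/dt + 2y·dy/dt = 0
dy/dt = -x/y · dx/dt = -4/(2√221) · 1 = -2√221/221 m/s
The top is descending at 2√221/221 ≈ 0.1345 m/s.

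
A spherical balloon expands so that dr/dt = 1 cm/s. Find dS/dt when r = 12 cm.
96π cm²/s

S = 4πr²
dS/dt = dS/dr · dr/dt = 8πr · 1
At r = 12: dS/dt = 96π cm²/s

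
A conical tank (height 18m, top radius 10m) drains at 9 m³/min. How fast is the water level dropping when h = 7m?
729/(1225π) ≈ 0.1894 m/min

r/h = 10/18, so r = (5/9)h
V = (1/3)πr²h = (1/3)π((5/9)h)²h = (25/243)πh³
dV/dh = (25/81)πh²
dh/dt = (dV/dt)/(dV/dh) = -9/((25/81)π·7²) = -729/(1225π) m/min
The level is dropping at 729/(1225π) ≈ 0.1894 m/min.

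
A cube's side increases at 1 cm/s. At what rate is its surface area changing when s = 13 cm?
156 cm²/s

A = 6s²
dA/dt = 12s · ds/dt = 12·13·1 = 156 cm²/s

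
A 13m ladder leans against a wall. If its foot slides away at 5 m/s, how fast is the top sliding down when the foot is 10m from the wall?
50√69/69 ≈ 6.019 m/s

x² + y² = 13²
2x·dx/dt + 2y·dy/dt = 0
dy/dt = -x/y · dx/dt = -10/√69 · 5 = -50√69/69 m/s
The top is descending at 50√69/69 ≈ 6.019 m/s.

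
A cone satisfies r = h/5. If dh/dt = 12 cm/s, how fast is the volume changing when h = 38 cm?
17328π/25 cm³/s

V = (1/3)π(h/5)²h = πh³/75
dV/dt = πh²/25 · 12
At h = 38: dV/dt = 17328π/25 cm³/s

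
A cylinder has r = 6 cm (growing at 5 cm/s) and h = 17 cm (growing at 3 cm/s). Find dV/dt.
1128π cm³/s

V = πr²h
dV/dt = 2πrh·dr/dt + πr²·dh/dt
= 2π(6)(17)(5) + π(6)²(3)
= 1128π cm³/s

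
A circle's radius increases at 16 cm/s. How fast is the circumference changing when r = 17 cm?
32π cm/s

C = 2πr
dC/dt = 2π · dr/dt = 2π · 16 = 32π cm/s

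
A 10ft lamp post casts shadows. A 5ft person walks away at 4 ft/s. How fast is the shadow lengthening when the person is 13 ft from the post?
4 ft/s

By similar triangles: 10/(x+s) = 5/s
Solving: s = 5x/5
ds/dt = 5/5 · dx/dt = 1 · 4 = 4 ft/s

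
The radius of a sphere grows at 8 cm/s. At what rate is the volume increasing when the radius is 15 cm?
7200π cm³/s

V = (4/3)πr³
dV/dt = dV/dr · dr/dt = 4πr² · 8
At r = 15: dV/dt = 7200π cm³/s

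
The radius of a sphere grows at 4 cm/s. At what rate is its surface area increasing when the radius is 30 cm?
960π cm²/s

S = 4πr²
dS/dt = dS/dr · dr/dt = 8πr · 4
At r = 30: dS/dt = 960π cm²/s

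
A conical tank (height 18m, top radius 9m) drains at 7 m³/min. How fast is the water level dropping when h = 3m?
28/(9π) ≈ 0.9903 m/min

r/h = 9/18, so r = (1/2)h
V = (1/3)πr²h = (1/3)π((1/2)h)²h = (1/12)πh³
dV/dh = (1/4)πh²
dh/dt = (dV/dt)/(dV/dh) = -7/((1/4)π·3²) = -28/(9π) m/min
The level is dropping at 28/(9π) ≈ 0.9903 m/min.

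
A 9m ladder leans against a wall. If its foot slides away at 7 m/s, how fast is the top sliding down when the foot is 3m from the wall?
7√2/4 ≈ 2.475 m/s

x² + y² = 9²
2x·dx/dt + 2y·dy/dt = 0
dy/dt = -x/y · dx/dt = -3/(6√2) · 7 = -7√2/4 m/s
The top is descending at 7√2/4 ≈ 2.475 m/s.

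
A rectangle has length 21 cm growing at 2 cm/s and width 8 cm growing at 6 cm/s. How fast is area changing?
142 cm²/s

A = lw
dA/dt = w·dl/dt + l·dw/dt = 8·2 + 21·6 = 142 cm²/s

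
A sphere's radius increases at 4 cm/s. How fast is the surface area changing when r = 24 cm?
768π cm²/s

S = 4πr²
dS/dt = dS/dr · dr/dt = 8πr · 4
At r = 24: dS/dt = 768π cm²/s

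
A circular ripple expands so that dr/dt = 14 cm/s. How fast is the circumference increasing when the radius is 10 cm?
28π cm/s

C = 2πr
dC/dt = 2π · dr/dt = 2π · 14 = 28π cm/s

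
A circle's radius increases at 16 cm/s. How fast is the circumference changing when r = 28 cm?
32π cm/s

C = 2πr
dC/dt = 2π · dr/dt = 2π · 16 = 32π cm/s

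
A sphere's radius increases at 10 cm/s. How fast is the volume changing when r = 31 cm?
38440π cm³/s

V = (4/3)πr³
dV/dt = dV/dr · dr/dt = 4πr² · 10
At r = 31: dV/dt = 38440π cm³/s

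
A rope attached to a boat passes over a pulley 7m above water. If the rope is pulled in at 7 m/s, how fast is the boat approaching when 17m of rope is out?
119√15/60 ≈ 7.681 m/s

rope² = x² + 7²
x = √(17² - 7²) = 4√15
dx/dt = (rope/x) · d(rope)/dt = (17/(4√15)) · (-7) = -119√15/60 m/s
The boat approaches at 119√15/60 ≈ 7.681 m/s.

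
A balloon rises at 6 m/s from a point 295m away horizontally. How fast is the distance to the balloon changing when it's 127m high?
381√103154/51577 ≈ 2.373 m/s

z² = 295² + y²
z = √(295² + 127²) = √103154
dz/dt = y/z · dy/dt = 127/√103154 · 6 = 381√103154/51577 ≈ 2.373 m/s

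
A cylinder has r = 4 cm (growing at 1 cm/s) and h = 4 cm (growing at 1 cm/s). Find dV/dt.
48π cm³/s

V = πr²h
dV/dt = 2πrh·dr/dt + πr²·dh/dt
= 2π(4)(4)(1) + π(4)²(1)
= 48π cm³/s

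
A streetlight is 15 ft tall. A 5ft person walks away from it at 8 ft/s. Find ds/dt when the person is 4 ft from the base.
4 ft/s

By similar triangles: 15/(x+s) = 5/s
Solving: s = 5x/10
ds/dt = 5/10 · dx/dt = 1/2 · 8 = 4 ft/s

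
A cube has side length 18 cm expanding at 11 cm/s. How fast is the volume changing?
10692 cm³/s

V = s³
dV/dt = 3s² · ds/dt = 3·18²·11 = 10692 cm³/s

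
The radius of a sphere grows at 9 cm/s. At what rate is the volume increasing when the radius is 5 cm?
900π cm³/s

V = (4/3)πr³
dV/dt = dV/dr · dr/dt = 4πr² · 9
At r = 5: dV/dt = 900π cm³/s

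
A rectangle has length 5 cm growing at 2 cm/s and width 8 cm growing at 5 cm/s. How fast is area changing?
41 cm²/s

A = lw
dA/dt = w·dl/dt + l·dw/dt = 8·2 + 5·5 = 41 cm²/s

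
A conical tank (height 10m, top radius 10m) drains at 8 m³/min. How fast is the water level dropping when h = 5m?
8/(25π) ≈ 0.1019 m/min

r/h = 10/10, so r = h
V = (1/3)πr²h = (1/3)π(h)²h = (1/3)πh³
dV/dh = πh²
dh/dt = (dV/dt)/(dV/dh) = -8/(π·5²) = -8/(25π) m/min
The level is dropping at 8/(25π) ≈ 0.1019 m/min.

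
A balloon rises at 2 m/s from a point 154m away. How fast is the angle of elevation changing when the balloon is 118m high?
0.008183 rad/s

tan(θ) = y/154
sec²(θ) · dθ/dt = (1/154) · dy/dt
dθ/dt = cos²(θ)/154 · 2 = 154/(154² + 118²) · 2
dθ/dt = 0.008183 rad/s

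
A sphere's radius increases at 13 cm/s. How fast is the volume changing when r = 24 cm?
29952π cm³/s

V = (4/3)πr³
dV/dt = dV/dr · dr/dt = 4πr² · 13
At r = 24: dV/dt = 29952π cm³/s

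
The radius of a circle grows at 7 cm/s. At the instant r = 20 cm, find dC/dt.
14π cm/s

C = 2πr
dC/dt = 2π · dr/dt = 2π · 7 = 14π cm/s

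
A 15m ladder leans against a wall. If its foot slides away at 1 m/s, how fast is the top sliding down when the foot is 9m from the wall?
3/4 = 0.75 m/s

x² + y² = 15²
2x·dx/dt + 2y·dy/dt = 0
dy/dt = -x/y · dx/dt = -9/12 · 1 = -3/4 m/s
The top is descending at 3/4 = 0.75 m/s.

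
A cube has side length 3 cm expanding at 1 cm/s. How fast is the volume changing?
27 cm³/s

V = s³
dV/dt = 3s² · ds/dt = 3·3²·1 = 27 cm³/s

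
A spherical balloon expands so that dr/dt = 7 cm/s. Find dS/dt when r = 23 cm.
1288π cm²/s

S = 4πr²
dS/dt = dS/dr · dr/dt = 8πr · 7
At r = 23: dS/dt = 1288π cm²/s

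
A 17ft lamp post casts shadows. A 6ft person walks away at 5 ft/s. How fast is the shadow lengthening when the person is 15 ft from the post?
30/11 ft/s

By similar triangles: 17/(x+s) = 6/s
Solving: s = 6x/11
ds/dt = 6/11 · dx/dt = 6/11 · 5 = 30/11 ft/s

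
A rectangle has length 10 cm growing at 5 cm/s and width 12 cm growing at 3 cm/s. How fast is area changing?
90 cm²/s

A = lw
dA/dt = w·dl/dt + l·dw/dt = 12·5 + 10·3 = 90 cm²/s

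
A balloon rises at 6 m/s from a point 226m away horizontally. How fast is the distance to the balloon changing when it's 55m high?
330√54101/54101 ≈ 1.419 m/s

z² = 226² + y²
z = √(226² + 55²) = √54101
dz/dt = y/z · dy/dt = 55/√54101 · 6 = 330√54101/54101 ≈ 1.419 m/s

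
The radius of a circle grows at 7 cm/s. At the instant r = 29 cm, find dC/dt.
14π cm/s

C = 2πr
dC/dt = 2π · dr/dt = 2π · 7 = 14π cm/s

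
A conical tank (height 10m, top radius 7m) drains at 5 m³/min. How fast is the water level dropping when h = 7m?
500/(2401π) ≈ 0.06629 m/min

r/h = 7/10, so r = (7/10)h
V = (1/3)πr²h = (1/3)π((7/10)h)²h = (49/300)πh³
dV/dh = (49/100)πh²
dh/dt = (dV/dt)/(dV/dh) = -5/((49/100)π·7²) = -500/(2401π) m/min
The level is dropping at 500/(2401π) ≈ 0.06629 m/min.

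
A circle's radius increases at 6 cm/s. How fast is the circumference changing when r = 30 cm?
12π cm/s

C = 2πr
dC/dt = 2π · dr/dt = 2π · 6 = 12π cm/s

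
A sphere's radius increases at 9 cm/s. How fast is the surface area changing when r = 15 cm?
1080π cm²/s

S = 4πr²
dS/dt = dS/dr · dr/dt = 8πr · 9
At r = 15: dS/dt = 1080π cm²/s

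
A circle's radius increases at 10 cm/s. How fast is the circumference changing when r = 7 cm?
20π cm/s

C = 2πr
dC/dt = 2π · dr/dt = 2π · 10 = 20π cm/s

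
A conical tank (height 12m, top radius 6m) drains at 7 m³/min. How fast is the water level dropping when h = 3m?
28/(9π) ≈ 0.9903 m/min

r/h = 6/12, so r = (1/2)h
V = (1/3)πr²h = (1/3)π((1/2)h)²h = (1/12)πh³
dV/dh = (1/4)πh²
dh/dt = (dV/dt)/(dV/dh) = -7/((1/4)π·3²) = -28/(9π) m/min
The level is dropping at 28/(9π) ≈ 0.9903 m/min.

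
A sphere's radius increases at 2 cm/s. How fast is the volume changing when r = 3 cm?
72π cm³/s

V = (4/3)πr³
dV/dt = dV/dr · dr/dt = 4πr² · 2
At r = 3: dV/dt = 72π cm³/s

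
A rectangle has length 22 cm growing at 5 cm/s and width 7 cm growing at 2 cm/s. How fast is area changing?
79 cm²/s

A = lw
dA/dt = w·dl/dt + l·dw/dt = 7·5 + 22·2 = 79 cm²/s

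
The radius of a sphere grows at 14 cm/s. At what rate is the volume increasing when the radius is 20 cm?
22400π cm³/s

V = (4/3)πr³
dV/dt = dV/dr · dr/dt = 4πr² · 14
At r = 20: dV/dt = 22400π cm³/s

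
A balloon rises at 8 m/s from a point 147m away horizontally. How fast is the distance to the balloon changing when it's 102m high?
272√3557/3557 ≈ 4.561 m/s

z² = 147² + y²
z = √(147² + 102²) = 3√3557
dz/dt = y/z · dy/dt = 102/(3√3557) · 8 = 272√3557/3557 ≈ 4.561 m/s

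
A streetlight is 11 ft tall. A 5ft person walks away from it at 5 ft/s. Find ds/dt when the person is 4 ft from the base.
25/6 ft/s

By similar triangles: 11/(x+s) = 5/s
Solving: s = 5x/6
ds/dt = 5/6 · dx/dt = 5/6 · 5 = 25/6 ft/s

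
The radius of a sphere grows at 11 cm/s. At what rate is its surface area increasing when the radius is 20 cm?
1760π cm²/s

S = 4πr²
dS/dt = dS/dr · dr/dt = 8πr · 11
At r = 20: dS/dt = 1760π cm²/s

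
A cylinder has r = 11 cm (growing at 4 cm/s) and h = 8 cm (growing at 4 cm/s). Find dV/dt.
1188π cm³/s

V = πr²h
dV/dt = 2πrh·dr/dt + πr²·dh/dt
= 2π(11)(8)(4) + π(11)²(4)
= 1188π cm³/s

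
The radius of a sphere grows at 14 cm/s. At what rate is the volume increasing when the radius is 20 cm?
22400π cm³/s

V = (4/3)πr³
dV/dt = dV/dr · dr/dt = 4πr² · 14
At r = 20: dV/dt = 22400π cm³/s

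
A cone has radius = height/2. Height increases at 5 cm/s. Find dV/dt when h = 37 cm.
6845π/4 cm³/s

V = (1/3)π(h/2)²h = πh³/12
dV/dt = πh²/4 · 5
At h = 37: dV/dt = 6845π/4 cm³/s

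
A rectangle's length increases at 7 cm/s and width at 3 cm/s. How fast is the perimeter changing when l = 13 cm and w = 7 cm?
20 cm/s

P = 2(l + w)
dP/dt = 2(dl/dt + dw/dt) = 2(7 + 3) = 20 cm/s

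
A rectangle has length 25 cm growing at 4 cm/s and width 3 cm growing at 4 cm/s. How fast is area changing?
112 cm²/s

A = lw
dA/dt = w·dl/dt + l·dw/dt = 3·4 + 25·4 = 112 cm²/s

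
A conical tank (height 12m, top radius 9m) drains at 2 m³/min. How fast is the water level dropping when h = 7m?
32/(441π) ≈ 0.0231 m/min

r/h = 9/12, so r = (3/4)h
V = (1/3)πr²h = (1/3)π((3/4)h)²h = (3/16)πh³
dV/dh = (9/16)πh²
dh/dt = (dV/dt)/(dV/dh) = -2/((9/16)π·7²) = -32/(441π) m/min
The level is dropping at 32/(441π) ≈ 0.0231 m/min.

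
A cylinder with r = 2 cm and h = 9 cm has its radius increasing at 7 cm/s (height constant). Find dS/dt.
182π cm²/s

S = 2πrh + 2πr² (lateral + bases)
dS/dt = (2πh + 4πr)·dr/dt = (2π·9 + 4π·2)·7
= 182π cm²/s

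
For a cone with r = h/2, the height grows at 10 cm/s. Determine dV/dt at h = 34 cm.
2890π cm³/s

V = (1/3)π(h/2)²h = πh³/12
dV/dt = πh²/4 · 10
At h = 34: dV/dt = 2890π cm³/s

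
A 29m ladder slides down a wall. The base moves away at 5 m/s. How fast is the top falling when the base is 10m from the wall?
50√741/741 ≈ 1.837 m/s

x² + y² = 29²
2x·dx/dt + 2y·dy/dt = 0
dy/dt = -x/y · dx/dt = -10/√741 · 5 = -50√741/741 m/s
The top is descending at 50√741/741 ≈ 1.837 m/s.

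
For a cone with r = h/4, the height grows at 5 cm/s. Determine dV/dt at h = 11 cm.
605π/16 cm³/s

V = (1/3)π(h/4)²h = πh³/48
dV/dt = πh²/16 · 5
At h = 11: dV/dt = 605π/16 cm³/s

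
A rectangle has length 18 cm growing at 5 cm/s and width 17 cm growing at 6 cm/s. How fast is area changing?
193 cm²/s

A = lw
dA/dt = w·dl/dt + l·dw/dt = 17·5 + 18·6 = 193 cm²/s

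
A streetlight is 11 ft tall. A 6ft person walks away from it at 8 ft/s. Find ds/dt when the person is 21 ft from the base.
48/5 ft/s

By similar triangles: 11/(x+s) = 6/s
Solving: s = 6x/5
ds/dt = 6/5 · dx/dt = 6/5 · 8 = 48/5 ft/s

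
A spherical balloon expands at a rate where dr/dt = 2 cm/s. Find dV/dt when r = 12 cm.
1152π cm³/s

V = (4/3)πr³
dV/dt = dV/dr · dr/dt = 4πr² · 2
At r = 12: dV/dt = 1152π cm³/s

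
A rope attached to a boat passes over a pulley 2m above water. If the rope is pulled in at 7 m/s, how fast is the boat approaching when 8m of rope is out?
28√15/15 ≈ 7.23 m/s

rope² = x² + 2²
x = √(8² - 2²) = 2√15
dx/dt = (rope/x) · d(rope)/dt = (8/(2√15)) · (-7) = -28√15/15 m/s
The boat approaches at 28√15/15 ≈ 7.23 m/s.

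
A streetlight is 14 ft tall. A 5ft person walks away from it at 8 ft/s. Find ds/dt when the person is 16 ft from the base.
40/9 ft/s

By similar triangles: 14/(x+s) = 5/s
Solving: s = 5x/9
ds/dt = 5/9 · dx/dt = 5/9 · 8 = 40/9 ft/s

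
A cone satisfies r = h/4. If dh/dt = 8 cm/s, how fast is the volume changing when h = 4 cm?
8π cm³/s

V = (1/3)π(h/4)²h = πh³/48
dV/dt = πh²/16 · 8
At h = 4: dV/dt = 8π cm³/s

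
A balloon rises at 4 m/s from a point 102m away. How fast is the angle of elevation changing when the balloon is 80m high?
0.02428 rad/s

tan(θ) = y/102
sec²(θ) · dθ/dt = (1/102) · dy/dt
dθ/dt = cos²(θ)/102 · 4 = 102/(102² + 80²) · 4
dθ/dt = 0.02428 rad/s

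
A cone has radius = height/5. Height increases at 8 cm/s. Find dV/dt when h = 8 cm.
512π/25 cm³/s

V = (1/3)π(h/5)²h = πh³/75
dV/dt = πh²/25 · 8
At h = 8: dV/dt = 512π/25 cm³/s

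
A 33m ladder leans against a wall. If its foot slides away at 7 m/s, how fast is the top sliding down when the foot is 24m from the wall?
56√57/57 ≈ 7.417 m/s

x² + y² = 33²
2x·dx/dt + 2y·dy/dt = 0
dy/dt = -x/y · dx/dt = -24/(3√57) · 7 = -56√57/57 m/s
The top is descending at 56√57/57 ≈ 7.417 m/s.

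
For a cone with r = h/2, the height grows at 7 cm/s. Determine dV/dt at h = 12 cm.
252π cm³/s

V = (1/3)π(h/2)²h = πh³/12
dV/dt = πh²/4 · 7
At h = 12: dV/dt = 252π cm³/s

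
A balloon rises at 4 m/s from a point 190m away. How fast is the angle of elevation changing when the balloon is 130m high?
0.01434 rad/s

tan(θ) = y/190
sec²(θ) · dθ/dt = (1/190) · dy/dt
dθ/dt = cos²(θ)/190 · 4 = 190/(190² + 130²) · 4
dθ/dt = 0.01434 rad/s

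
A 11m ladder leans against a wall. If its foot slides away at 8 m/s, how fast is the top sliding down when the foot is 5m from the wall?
5√6/3 ≈ 4.082 m/s

x² + y² = 11²
2x·dx/dt + 2y·dy/dt = 0
dy/dt = -x/y · dx/dt = -5/(4√6) · 8 = -5√6/3 m/s
The top is descending at 5√6/3 ≈ 4.082 m/s.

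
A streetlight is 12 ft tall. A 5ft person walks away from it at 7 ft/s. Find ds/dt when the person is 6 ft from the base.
5 ft/s

By similar triangles: 12/(x+s) = 5/s
Solving: s = 5x/7
ds/dt = 5/7 · dx/dt = 5/7 · 7 = 5 ft/s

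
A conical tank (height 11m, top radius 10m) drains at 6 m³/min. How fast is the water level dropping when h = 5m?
363/(1250π) ≈ 0.09244 m/min

r/h = 10/11, so r = (10/11)h
V = (1/3)πr²h = (1/3)π((10/11)h)²h = (100/363)πh³
dV/dh = (100/121)πh²
dh/dt = (dV/dt)/(dV/dh) = -6/((100/121)π·5²) = -363/(1250π) m/min
The level is dropping at 363/(1250π) ≈ 0.09244 m/min.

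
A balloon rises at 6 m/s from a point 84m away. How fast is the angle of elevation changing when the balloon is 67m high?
0.043655 rad/s

tan(θ) = y/84
sec²(θ) · dθ/dt = (1/84) · dy/dt
dθ/dt = cos²(θ)/84 · 6 = 84/(84² + 67²) · 6
dθ/dt = 0.043655 rad/s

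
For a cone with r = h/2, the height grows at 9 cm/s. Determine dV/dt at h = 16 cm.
576π cm³/s

V = (1/3)π(h/2)²h = πh³/12
dV/dt = πh²/4 · 9
At h = 16: dV/dt = 576π cm³/s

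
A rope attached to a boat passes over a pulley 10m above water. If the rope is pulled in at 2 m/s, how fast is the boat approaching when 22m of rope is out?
11√6/12 ≈ 2.245 m/s

rope² = x² + 10²
x = √(22² - 10²) = 8√6
dx/dt = (rope/x) · d(rope)/dt = (22/(8√6)) · (-2) = -11√6/12 m/s
The boat approaches at 11√6/12 ≈ 2.245 m/s.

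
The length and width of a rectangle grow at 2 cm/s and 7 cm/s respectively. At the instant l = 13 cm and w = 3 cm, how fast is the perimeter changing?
18 cm/s

P = 2(l + w)
dP/dt = 2(dl/dt + dw/dt) = 2(2 + 7) = 18 cm/s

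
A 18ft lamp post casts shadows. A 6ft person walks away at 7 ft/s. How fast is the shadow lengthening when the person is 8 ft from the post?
7/2 ft/s

By similar triangles: 18/(x+s) = 6/s
Solving: s = 6x/12
ds/dt = 6/12 · dx/dt = 1/2 · 7 = 7/2 ft/s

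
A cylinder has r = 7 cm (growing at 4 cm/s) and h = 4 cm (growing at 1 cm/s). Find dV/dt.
273π cm³/s

V = πr²h
dV/dt = 2πrh·dr/dt + πr²·dh/dt
= 2π(7)(4)(4) + π(7)²(1)
= 273π cm³/s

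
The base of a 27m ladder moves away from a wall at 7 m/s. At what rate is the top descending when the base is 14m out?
98√533/533 ≈ 4.245 m/s

x² + y² = 27²
2x·dx/dt + 2y·dy/dt = 0
dy/dt = -x/y · dx/dt = -14/√533 · 7 = -98√533/533 m/s
The top is descending at 98√533/533 ≈ 4.245 m/s.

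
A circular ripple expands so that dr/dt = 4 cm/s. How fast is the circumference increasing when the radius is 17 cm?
8π cm/s

C = 2πr
dC/dt = 2π · dr/dt = 2π · 4 = 8π cm/s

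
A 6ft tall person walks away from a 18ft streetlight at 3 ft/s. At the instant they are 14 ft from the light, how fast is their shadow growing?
3/2 ft/s

By similar triangles: 18/(x+s) = 6/s
Solving: s = 6x/12
ds/dt = 6/12 · dx/dt = 1/2 · 3 = 3/2 ft/s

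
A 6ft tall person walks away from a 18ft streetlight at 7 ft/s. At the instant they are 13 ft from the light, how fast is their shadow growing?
7/2 ft/s

By similar triangles: 18/(x+s) = 6/s
Solving: s = 6x/12
ds/dt = 6/12 · dx/dt = 1/2 · 7 = 7/2 ft/s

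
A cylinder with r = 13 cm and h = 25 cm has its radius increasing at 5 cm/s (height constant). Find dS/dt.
510π cm²/s

S = 2πrh + 2πr² (lateral + bases)
dS/dt = (2πh + 4πr)·dr/dt = (2π·25 + 4π·13)·5
= 510π cm²/s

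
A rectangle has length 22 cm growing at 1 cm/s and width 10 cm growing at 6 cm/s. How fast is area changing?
142 cm²/s

A = lw
dA/dt = w·dl/dt + l·dw/dt = 10·1 + 22·6 = 142 cm²/s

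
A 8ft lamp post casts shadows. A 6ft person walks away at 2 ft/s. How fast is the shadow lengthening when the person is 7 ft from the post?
6 ft/s

By similar triangles: 8/(x+s) = 6/s
Solving: s = 6x/2
ds/dt = 6/2 · dx/dt = 3 · 2 = 6 ft/s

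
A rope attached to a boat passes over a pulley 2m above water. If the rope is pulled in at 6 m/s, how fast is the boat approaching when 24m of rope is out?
72√143/143 ≈ 6.021 m/s

rope² = x² + 2²
x = √(24² - 2²) = 2√143
dx/dt = (rope/x) · d(rope)/dt = (24/(2√143)) · (-6) = -72√143/143 m/s
The boat approaches at 72√143/143 ≈ 6.021 m/s.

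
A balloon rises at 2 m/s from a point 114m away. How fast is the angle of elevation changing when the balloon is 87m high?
0.011087 rad/s

tan(θ) = y/114
sec²(θ) · dθ/dt = (1/114) · dy/dt
dθ/dt = cos²(θ)/114 · 2 = 114/(114² + 87²) · 2
dθ/dt = 0.011087 rad/s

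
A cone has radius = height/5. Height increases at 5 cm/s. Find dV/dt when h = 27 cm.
729π/5 cm³/s

V = (1/3)π(h/5)²h = πh³/75
dV/dt = πh²/25 · 5
At h = 27: dV/dt = 729π/5 cm³/s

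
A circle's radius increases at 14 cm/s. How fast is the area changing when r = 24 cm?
672π cm²/s

A = πr²
dA/dt = 2πr · dr/dt = 2π(24)(14) = 672π cm²/s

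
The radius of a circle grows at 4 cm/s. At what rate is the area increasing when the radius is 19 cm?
152π cm²/s

A = πr²
dA/dt = 2πr · dr/dt = 2π(19)(4) = 152π cm²/s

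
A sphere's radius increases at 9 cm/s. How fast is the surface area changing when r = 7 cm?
504π cm²/s

S = 4πr²
dS/dt = dS/dr · dr/dt = 8πr · 9
At r = 7: dS/dt = 504π cm²/s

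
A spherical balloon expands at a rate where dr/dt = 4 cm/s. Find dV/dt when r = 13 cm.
2704π cm³/s

V = (4/3)πr³
dV/dt = dV/dr · dr/dt = 4πr² · 4
At r = 13: dV/dt = 2704π cm³/s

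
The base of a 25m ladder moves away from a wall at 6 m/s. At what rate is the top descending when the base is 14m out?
28√429/143 ≈ 4.056 m/s

x² + y² = 25²
2x·dx/dt + 2y·dy/dt = 0
dy/dt = -x/y · dx/dt = -14/√429 · 6 = -28√429/143 m/s
The top is descending at 28√429/143 ≈ 4.056 m/s.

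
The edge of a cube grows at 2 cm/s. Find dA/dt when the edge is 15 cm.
360 cm²/s

A = 6s²
dA/dt = 12s · ds/dt = 12·15·2 = 360 cm²/s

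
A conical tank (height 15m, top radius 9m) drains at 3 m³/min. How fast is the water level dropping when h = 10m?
1/(12π) ≈ 0.02653 m/min

r/h = 9/15, so r = (3/5)h
V = (1/3)πr²h = (1/3)π((3/5)h)²h = (3/25)πh³
dV/dh = (9/25)πh²
dh/dt = (dV/dt)/(dV/dh) = -3/((9/25)π·10²) = -1/(12π) m/min
The level is dropping at 1/(12π) ≈ 0.02653 m/min.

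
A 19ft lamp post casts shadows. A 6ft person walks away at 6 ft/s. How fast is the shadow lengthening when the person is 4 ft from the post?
36/13 ft/s

By similar triangles: 19/(x+s) = 6/s
Solving: s = 6x/13
ds/dt = 6/13 · dx/dt = 6/13 · 6 = 36/13 ft/s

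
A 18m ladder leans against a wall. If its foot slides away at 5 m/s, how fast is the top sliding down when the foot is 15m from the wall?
25√11/11 ≈ 7.538 m/s

x² + y² = 18²
2x·dx/dt + 2y·dy/dt = 0
dy/dt = -x/y · dx/dt = -15/(3√11) · 5 = -25√11/11 m/s
The top is descending at 25√11/11 ≈ 7.538 m/s.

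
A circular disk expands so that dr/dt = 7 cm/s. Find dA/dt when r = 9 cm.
126π cm²/s

A = πr²
dA/dt = 2πr · dr/dt = 2π(9)(7) = 126π cm²/s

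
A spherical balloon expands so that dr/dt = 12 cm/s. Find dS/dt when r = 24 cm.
2304π cm²/s

S = 4πr²
dS/dt = dS/dr · dr/dt = 8πr · 12
At r = 24: dS/dt = 2304π cm²/s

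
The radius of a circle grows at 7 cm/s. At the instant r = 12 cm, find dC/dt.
14π cm/s

C = 2πr
dC/dt = 2π · dr/dt = 2π · 7 = 14π cm/s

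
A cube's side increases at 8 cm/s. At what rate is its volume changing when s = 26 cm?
16224 cm³/s

V = s³
dV/dt = 3s² · ds/dt = 3·26²·8 = 16224 cm³/s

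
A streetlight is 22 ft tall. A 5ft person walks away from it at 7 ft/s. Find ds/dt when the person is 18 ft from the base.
35/17 ft/s

By similar triangles: 22/(x+s) = 5/s
Solving: s = 5x/17
ds/dt = 5/17 · dx/dt = 5/17 · 7 = 35/17 ft/s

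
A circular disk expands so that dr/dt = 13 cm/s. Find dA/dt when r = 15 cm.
390π cm²/s

A = πr²
dA/dt = 2πr · dr/dt = 2π(15)(13) = 390π cm²/s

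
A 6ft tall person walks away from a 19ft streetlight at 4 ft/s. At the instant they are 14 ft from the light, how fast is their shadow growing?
24/13 ft/s

By similar triangles: 19/(x+s) = 6/s
Solving: s = 6x/13
ds/dt = 6/13 · dx/dt = 6/13 · 4 = 24/13 ft/s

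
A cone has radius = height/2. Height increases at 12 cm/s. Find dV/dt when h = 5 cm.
75π cm³/s

V = (1/3)π(h/2)²h = πh³/12
dV/dt = πh²/4 · 12
At h = 5: dV/dt = 75π cm³/s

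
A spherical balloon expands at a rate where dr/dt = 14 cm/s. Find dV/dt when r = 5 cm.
1400π cm³/s

V = (4/3)πr³
dV/dt = dV/dr · dr/dt = 4πr² · 14
At r = 5: dV/dt = 1400π cm³/s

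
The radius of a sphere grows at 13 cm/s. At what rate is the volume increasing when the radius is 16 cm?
13312π cm³/s

V = (4/3)πr³
dV/dt = dV/dr · dr/dt = 4πr² · 13
At r = 16: dV/dt = 13312π cm³/s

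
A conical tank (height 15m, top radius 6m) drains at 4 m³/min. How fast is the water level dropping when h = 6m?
25/(36π) ≈ 0.221 m/min

r/h = 6/15, so r = (2/5)h
V = (1/3)πr²h = (1/3)π((2/5)h)²h = (4/75)πh³
dV/dh = (4/25)πh²
dh/dt = (dV/dt)/(dV/dh) = -4/((4/25)π·6²) = -25/(36π) m/min
The level is dropping at 25/(36π) ≈ 0.221 m/min.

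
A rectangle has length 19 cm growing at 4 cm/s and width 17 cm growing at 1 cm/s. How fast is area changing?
87 cm²/s

A = lw
dA/dt = w·dl/dt + l·dw/dt = 17·4 + 19·1 = 87 cm²/s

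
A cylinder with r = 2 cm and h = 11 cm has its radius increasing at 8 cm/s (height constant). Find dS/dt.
240π cm²/s

S = 2πrh + 2πr² (lateral + bases)
dS/dt = (2πh + 4πr)·dr/dt = (2π·11 + 4π·2)·8
= 240π cm²/s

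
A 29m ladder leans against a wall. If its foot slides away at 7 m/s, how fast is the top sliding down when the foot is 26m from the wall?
182√165/165 ≈ 14.17 m/s

x² + y² = 29²
2x·dx/dt + 2y·dy/dt = 0
dy/dt = -x/y · dx/dt = -26/√165 · 7 = -182√165/165 m/s
The top is descending at 182√165/165 ≈ 14.17 m/s.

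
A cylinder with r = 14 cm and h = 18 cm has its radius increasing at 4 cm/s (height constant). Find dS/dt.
368π cm²/s

S = 2πrh + 2πr² (lateral + bases)
dS/dt = (2πh + 4πr)·dr/dt = (2π·18 + 4π·14)·4
= 368π cm²/s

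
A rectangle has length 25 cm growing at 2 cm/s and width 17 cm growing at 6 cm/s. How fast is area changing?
184 cm²/s

A = lw
dA/dt = w·dl/dt + l·dw/dt = 17·2 + 25·6 = 184 cm²/s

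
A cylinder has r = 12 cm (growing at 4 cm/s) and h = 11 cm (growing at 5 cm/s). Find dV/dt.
1776π cm³/s

V = πr²h
dV/dt = 2πrh·dr/dt + πr²·dh/dt
= 2π(12)(11)(4) + π(12)²(5)
= 1776π cm³/s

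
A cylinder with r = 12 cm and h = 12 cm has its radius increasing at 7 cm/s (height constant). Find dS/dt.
504π cm²/s

S = 2πrh + 2πr² (lateral + bases)
dS/dt = (2πh + 4πr)·dr/dt = (2π·12 + 4π·12)·7
= 504π cm²/s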